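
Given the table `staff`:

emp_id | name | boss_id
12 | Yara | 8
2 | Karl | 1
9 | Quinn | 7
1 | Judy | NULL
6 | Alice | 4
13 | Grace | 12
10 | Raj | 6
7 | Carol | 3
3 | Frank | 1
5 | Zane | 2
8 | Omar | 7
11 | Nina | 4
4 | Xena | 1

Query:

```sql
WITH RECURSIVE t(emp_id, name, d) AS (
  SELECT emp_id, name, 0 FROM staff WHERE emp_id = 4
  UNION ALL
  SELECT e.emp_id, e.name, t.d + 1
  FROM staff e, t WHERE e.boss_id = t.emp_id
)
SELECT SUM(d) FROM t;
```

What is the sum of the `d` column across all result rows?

4

Base: emp_id=4 (Xena) at d 0.
Iteration 1: rows with boss_id in {4} -> Alice (id 6, d 1), Nina (id 11, d 1).
Iteration 2: rows with boss_id in {6,11} -> Raj (id 10, d 2).
Iteration 3: no rows with boss_id in {10}; recursion stops.
SUM(d) = 0 + 1 + 1 + 2 = 4.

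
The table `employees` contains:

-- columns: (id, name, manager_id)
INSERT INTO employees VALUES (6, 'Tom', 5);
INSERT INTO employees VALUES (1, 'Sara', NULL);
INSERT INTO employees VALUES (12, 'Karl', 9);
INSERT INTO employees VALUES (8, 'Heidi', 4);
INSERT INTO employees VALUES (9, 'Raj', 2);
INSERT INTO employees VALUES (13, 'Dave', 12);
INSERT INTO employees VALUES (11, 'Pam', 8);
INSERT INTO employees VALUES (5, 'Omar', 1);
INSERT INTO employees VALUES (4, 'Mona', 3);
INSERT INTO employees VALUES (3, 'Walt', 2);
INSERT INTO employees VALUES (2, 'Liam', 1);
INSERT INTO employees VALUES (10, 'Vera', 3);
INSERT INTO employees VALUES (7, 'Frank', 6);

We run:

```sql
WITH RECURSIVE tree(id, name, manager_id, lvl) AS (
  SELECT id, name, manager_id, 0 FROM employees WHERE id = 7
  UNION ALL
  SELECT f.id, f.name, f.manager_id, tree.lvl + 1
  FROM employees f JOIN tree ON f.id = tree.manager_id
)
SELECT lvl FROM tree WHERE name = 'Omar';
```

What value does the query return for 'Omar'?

2

Base: id=7 (Frank), manager_id=6, lvl 0.
Iteration 1: join on id=6 -> Tom (id 6, manager_id=5, lvl 1).
Iteration 2: join on id=5 -> Omar (id 5, manager_id=1, lvl 2).
Iteration 3: join on id=1 -> Sara (id 1, manager_id=NULL, lvl 3).
Iteration 4: manager_id is NULL; no match; recursion stops.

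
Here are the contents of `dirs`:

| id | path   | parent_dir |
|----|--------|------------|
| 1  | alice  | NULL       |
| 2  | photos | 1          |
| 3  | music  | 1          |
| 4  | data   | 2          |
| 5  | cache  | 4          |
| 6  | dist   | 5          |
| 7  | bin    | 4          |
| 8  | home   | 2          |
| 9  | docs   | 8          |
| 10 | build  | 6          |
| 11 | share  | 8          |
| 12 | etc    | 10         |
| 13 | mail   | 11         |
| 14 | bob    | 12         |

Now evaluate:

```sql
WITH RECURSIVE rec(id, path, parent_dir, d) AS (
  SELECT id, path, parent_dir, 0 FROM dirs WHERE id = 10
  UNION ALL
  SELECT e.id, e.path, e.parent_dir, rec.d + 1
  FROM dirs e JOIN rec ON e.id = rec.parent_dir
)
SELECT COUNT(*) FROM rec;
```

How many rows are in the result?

Base: id=10 (build), parent_dir=6, d 0.
Iteration 1: join on id=6 -> dist (id 6, parent_dir=5, d 1).
Iteration 2: join on id=5 -> cache (id 5, parent_dir=4, d 2).
Iteration 3: join on id=4 -> data (id 4, parent_dir=2, d 3).
Iteration 4: join on id=2 -> photos (id 2, parent_dir=1, d 4).
Iteration 5: join on id=1 -> alice (id 1, parent_dir=NULL, d 5).
Iteration 6: parent_dir is NULL; no match; recursion stops.
Total rows emitted: 6.

6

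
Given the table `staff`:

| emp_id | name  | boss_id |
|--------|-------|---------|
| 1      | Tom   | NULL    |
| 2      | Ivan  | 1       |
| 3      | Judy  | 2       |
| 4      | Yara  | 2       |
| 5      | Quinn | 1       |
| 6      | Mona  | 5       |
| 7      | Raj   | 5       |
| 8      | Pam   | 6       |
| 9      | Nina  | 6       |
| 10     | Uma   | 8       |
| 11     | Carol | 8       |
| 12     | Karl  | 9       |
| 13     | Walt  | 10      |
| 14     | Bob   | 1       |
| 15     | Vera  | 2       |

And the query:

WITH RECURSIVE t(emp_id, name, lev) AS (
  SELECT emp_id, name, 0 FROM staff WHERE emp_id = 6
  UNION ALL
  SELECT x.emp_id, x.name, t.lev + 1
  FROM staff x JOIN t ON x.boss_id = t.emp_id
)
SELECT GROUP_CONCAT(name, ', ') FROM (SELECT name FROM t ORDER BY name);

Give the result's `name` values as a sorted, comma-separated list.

Carol, Karl, Mona, Nina, Pam, Uma, Walt

Base: emp_id=6 (Mona) at lev 0.
Iteration 1: rows with boss_id in {6} -> Pam (id 8, lev 1), Nina (id 9, lev 1).
Iteration 2: rows with boss_id in {8,9} -> Uma (id 10, lev 2), Carol (id 11, lev 2), Karl (id 12, lev 2).
Iteration 3: rows with boss_id in {10,11,12} -> Walt (id 13, lev 3).
Iteration 4: no rows with boss_id in {13}; recursion stops.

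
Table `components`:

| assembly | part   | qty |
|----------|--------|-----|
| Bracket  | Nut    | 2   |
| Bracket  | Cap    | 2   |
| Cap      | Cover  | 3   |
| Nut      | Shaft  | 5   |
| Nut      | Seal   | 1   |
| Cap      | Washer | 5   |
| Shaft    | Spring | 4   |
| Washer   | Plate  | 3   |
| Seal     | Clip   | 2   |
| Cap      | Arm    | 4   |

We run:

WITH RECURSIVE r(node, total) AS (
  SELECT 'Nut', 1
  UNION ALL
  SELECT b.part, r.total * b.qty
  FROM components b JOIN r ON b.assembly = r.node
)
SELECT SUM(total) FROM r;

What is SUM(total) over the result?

Base: (Nut, total=1).
Iteration 1: components of {Nut} -> Seal = 1*1 = 1, Shaft = 1*5 = 5.
Iteration 2: components of {Seal,Shaft} -> Clip = 1*2 = 2, Spring = 5*4 = 20.
Iteration 3: no further components; recursion stops.
SUM(total) = 1 + 5 + 1 + 20 + 2 = 29.

29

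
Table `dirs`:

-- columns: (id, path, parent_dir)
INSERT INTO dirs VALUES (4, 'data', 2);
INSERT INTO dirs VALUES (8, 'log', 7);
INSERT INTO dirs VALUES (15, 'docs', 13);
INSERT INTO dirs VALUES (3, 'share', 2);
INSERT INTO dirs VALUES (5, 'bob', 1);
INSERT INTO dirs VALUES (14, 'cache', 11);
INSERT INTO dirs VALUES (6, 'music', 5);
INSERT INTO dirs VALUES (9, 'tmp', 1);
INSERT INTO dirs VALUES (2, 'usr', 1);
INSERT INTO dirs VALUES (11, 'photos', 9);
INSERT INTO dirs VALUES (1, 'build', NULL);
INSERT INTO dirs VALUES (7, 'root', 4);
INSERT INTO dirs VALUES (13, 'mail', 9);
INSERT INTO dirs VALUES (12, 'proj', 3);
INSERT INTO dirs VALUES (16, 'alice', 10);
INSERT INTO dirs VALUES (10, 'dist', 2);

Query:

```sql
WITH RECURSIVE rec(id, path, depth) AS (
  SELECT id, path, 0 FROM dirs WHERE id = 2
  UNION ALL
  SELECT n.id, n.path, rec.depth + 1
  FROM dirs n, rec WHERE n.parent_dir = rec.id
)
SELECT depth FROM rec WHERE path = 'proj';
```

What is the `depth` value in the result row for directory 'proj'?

2

Base: id=2 (usr) at depth 0.
Iteration 1: rows with parent_dir in {2} -> share (id 3, depth 1), data (id 4, depth 1), dist (id 10, depth 1).
Iteration 2: rows with parent_dir in {3,4,10} -> root (id 7, depth 2), proj (id 12, depth 2), alice (id 16, depth 2).
Iteration 3: rows with parent_dir in {7,12,16} -> log (id 8, depth 3).
Iteration 4: no rows with parent_dir in {8}; recursion stops.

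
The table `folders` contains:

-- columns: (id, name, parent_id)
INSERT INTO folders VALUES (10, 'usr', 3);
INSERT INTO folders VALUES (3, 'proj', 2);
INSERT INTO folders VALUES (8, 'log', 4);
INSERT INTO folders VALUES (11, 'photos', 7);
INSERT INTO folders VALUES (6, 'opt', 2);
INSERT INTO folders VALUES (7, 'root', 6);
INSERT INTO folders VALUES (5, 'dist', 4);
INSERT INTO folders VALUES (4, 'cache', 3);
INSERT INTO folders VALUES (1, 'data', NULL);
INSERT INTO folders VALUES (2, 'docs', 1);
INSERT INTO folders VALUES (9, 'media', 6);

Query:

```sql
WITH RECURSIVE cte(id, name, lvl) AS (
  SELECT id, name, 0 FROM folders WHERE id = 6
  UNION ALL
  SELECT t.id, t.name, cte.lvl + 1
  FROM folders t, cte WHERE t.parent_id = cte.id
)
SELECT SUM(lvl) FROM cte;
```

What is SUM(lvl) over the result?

Base: id=6 (opt) at lvl 0.
Iteration 1: rows with parent_id in {6} -> root (id 7, lvl 1), media (id 9, lvl 1).
Iteration 2: rows with parent_id in {7,9} -> photos (id 11, lvl 2).
Iteration 3: no rows with parent_id in {11}; recursion stops.
SUM(lvl) = 0 + 1 + 1 + 2 = 4.

4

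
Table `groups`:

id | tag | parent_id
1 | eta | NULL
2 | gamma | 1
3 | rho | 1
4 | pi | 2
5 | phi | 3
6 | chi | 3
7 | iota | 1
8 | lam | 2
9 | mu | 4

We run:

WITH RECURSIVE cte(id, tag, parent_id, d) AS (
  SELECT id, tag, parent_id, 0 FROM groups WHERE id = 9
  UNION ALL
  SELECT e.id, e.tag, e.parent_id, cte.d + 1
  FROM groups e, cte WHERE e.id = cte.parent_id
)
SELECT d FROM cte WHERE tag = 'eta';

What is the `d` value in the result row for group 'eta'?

3

Base: id=9 (mu), parent_id=4, d 0.
Iteration 1: join on id=4 -> pi (id 4, parent_id=2, d 1).
Iteration 2: join on id=2 -> gamma (id 2, parent_id=1, d 2).
Iteration 3: join on id=1 -> eta (id 1, parent_id=NULL, d 3).
Iteration 4: parent_id is NULL; no match; recursion stops.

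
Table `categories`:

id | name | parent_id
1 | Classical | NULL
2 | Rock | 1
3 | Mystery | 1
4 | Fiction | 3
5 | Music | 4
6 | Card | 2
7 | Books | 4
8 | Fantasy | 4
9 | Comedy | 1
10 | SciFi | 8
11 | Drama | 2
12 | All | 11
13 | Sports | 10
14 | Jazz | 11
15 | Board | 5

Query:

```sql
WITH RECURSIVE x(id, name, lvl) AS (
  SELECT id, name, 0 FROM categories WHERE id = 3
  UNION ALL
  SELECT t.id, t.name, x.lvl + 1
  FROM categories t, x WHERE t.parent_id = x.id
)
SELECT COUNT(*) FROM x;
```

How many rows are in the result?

8

Base: id=3 (Mystery) at lvl 0.
Iteration 1: rows with parent_id in {3} -> Fiction (id 4, lvl 1).
Iteration 2: rows with parent_id in {4} -> Music (id 5, lvl 2), Books (id 7, lvl 2), Fantasy (id 8, lvl 2).
Iteration 3: rows with parent_id in {5,7,8} -> SciFi (id 10, lvl 3), Board (id 15, lvl 3).
Iteration 4: rows with parent_id in {10,15} -> Sports (id 13, lvl 4).
Iteration 5: no rows with parent_id in {13}; recursion stops.
Total rows emitted: 8.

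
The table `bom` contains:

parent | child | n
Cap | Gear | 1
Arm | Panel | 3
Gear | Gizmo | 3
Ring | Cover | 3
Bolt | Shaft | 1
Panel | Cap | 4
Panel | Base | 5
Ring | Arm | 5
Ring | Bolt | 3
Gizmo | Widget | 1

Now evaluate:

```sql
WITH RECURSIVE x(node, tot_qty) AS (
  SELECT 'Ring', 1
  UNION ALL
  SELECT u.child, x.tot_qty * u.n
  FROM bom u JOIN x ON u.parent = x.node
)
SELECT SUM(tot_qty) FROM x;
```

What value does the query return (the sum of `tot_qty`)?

585

Base: (Ring, tot_qty=1).
Iteration 1: components of {Ring} -> Arm = 1*5 = 5, Bolt = 1*3 = 3, Cover = 1*3 = 3.
Iteration 2: components of {Arm,Bolt,Cover} -> Panel = 5*3 = 15, Shaft = 3*1 = 3.
Iteration 3: components of {Panel,Shaft} -> Base = 15*5 = 75, Cap = 15*4 = 60.
Iteration 4: components of {Base,Cap} -> Gear = 60*1 = 60.
Iteration 5: components of {Gear} -> Gizmo = 60*3 = 180.
Iteration 6: components of {Gizmo} -> Widget = 180*1 = 180.
Iteration 7: no further components; recursion stops.
SUM(tot_qty) = 1 + 5 + 3 + 3 + 15 + 3 + 60 + 75 + 60 + 180 + 180 = 585.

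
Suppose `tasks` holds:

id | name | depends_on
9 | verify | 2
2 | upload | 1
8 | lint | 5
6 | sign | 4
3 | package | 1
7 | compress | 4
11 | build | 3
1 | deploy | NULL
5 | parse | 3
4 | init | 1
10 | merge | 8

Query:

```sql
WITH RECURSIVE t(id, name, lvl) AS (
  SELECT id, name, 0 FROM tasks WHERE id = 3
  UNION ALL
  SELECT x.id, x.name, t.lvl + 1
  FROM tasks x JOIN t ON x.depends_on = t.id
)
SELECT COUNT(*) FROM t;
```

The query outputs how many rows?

5

Base: id=3 (package) at lvl 0.
Iteration 1: rows with depends_on in {3} -> parse (id 5, lvl 1), build (id 11, lvl 1).
Iteration 2: rows with depends_on in {5,11} -> lint (id 8, lvl 2).
Iteration 3: rows with depends_on in {8} -> merge (id 10, lvl 3).
Iteration 4: no rows with depends_on in {10}; recursion stops.
Total rows emitted: 5.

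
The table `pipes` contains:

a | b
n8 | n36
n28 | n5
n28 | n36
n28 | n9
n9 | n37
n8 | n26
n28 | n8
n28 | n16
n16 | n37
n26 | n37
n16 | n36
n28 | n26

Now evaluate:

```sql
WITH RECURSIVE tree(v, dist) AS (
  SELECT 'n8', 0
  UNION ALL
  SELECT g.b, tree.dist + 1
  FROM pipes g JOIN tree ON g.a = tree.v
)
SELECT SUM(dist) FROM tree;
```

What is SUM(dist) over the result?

Base: (n8, dist=0).
Iteration 1: edges from {n8} -> (n26, dist=1), (n36, dist=1).
Iteration 2: edges from {n26,n36} -> (n37, dist=2).
Iteration 3: no outgoing edges from {n37}; recursion stops.
SUM(dist) = 0 + 1 + 1 + 2 = 4.

4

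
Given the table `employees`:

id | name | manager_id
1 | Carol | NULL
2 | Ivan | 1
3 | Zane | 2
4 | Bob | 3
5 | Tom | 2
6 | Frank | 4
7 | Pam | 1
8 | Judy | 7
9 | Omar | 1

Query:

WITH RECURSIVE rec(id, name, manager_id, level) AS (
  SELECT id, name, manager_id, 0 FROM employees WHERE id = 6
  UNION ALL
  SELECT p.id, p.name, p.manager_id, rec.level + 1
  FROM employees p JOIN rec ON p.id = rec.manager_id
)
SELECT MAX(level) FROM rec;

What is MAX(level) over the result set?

4

Base: id=6 (Frank), manager_id=4, level 0.
Iteration 1: join on id=4 -> Bob (id 4, manager_id=3, level 1).
Iteration 2: join on id=3 -> Zane (id 3, manager_id=2, level 2).
Iteration 3: join on id=2 -> Ivan (id 2, manager_id=1, level 3).
Iteration 4: join on id=1 -> Carol (id 1, manager_id=NULL, level 4).
Iteration 5: manager_id is NULL; no match; recursion stops.
level values: 0, 1, 2, 3, 4; the maximum is 4.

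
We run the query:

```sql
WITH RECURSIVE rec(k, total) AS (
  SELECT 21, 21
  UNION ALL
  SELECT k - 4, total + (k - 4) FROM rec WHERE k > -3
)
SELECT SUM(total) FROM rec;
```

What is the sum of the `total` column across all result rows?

364

Base: k=21, total=21.
Iteration 1: 21 > -3 holds -> k = 21 - 4 = 17, total = 21 + 17 = 38.
Iteration 2: 17 > -3 holds -> k = 17 - 4 = 13, total = 38 + 13 = 51.
Iteration 3: 13 > -3 holds -> k = 13 - 4 = 9, total = 51 + 9 = 60.
Iteration 4: 9 > -3 holds -> k = 9 - 4 = 5, total = 60 + 5 = 65.
Iteration 5: 5 > -3 holds -> k = 5 - 4 = 1, total = 65 + 1 = 66.
Iteration 6: 1 > -3 holds -> k = 1 - 4 = -3, total = 66 + -3 = 63.
Iteration 7: -3 > -3 fails; recursion stops.
SUM(total) = 21 + 38 + 51 + 60 + 65 + 66 + 63 = 364.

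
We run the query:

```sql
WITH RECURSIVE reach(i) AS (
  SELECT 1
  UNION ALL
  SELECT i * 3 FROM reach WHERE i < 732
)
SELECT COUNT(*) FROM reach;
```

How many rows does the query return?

8

Base: i=1.
Iteration 1: 1 < 732 holds -> i = 1 * 3 = 3.
Iteration 2: 3 < 732 holds -> i = 3 * 3 = 9.
Iteration 3: 9 < 732 holds -> i = 9 * 3 = 27.
Iteration 4: 27 < 732 holds -> i = 27 * 3 = 81.
Iteration 5: 81 < 732 holds -> i = 81 * 3 = 243.
Iteration 6: 243 < 732 holds -> i = 243 * 3 = 729.
Iteration 7: 729 < 732 holds -> i = 729 * 3 = 2187.
Iteration 8: 2187 < 732 fails; recursion stops.
Total rows emitted: 8.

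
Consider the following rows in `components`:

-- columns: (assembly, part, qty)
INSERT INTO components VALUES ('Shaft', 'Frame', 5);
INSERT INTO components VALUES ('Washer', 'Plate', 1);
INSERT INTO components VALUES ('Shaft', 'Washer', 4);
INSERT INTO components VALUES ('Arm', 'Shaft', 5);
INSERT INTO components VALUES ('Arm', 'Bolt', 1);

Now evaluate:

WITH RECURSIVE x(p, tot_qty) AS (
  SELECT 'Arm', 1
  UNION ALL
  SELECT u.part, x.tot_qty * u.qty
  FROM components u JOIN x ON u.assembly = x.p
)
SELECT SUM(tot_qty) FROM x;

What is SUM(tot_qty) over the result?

Base: (Arm, tot_qty=1).
Iteration 1: components of {Arm} -> Bolt = 1*1 = 1, Shaft = 1*5 = 5.
Iteration 2: components of {Bolt,Shaft} -> Frame = 5*5 = 25, Washer = 5*4 = 20.
Iteration 3: components of {Frame,Washer} -> Plate = 20*1 = 20.
Iteration 4: no further components; recursion stops.
SUM(tot_qty) = 1 + 5 + 1 + 20 + 25 + 20 = 72.

72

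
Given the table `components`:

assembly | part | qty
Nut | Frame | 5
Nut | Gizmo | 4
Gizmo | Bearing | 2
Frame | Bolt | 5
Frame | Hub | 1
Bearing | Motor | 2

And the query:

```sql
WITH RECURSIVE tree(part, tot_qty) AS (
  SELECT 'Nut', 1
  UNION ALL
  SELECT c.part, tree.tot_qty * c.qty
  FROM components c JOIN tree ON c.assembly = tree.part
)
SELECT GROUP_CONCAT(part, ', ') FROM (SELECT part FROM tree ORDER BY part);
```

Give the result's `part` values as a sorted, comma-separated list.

Base: (Nut, tot_qty=1).
Iteration 1: components of {Nut} -> Frame = 1*5 = 5, Gizmo = 1*4 = 4.
Iteration 2: components of {Frame,Gizmo} -> Bearing = 4*2 = 8, Bolt = 5*5 = 25, Hub = 5*1 = 5.
Iteration 3: components of {Bearing,Bolt,Hub} -> Motor = 8*2 = 16.
Iteration 4: no further components; recursion stops.

Bearing, Bolt, Frame, Gizmo, Hub, Motor, Nut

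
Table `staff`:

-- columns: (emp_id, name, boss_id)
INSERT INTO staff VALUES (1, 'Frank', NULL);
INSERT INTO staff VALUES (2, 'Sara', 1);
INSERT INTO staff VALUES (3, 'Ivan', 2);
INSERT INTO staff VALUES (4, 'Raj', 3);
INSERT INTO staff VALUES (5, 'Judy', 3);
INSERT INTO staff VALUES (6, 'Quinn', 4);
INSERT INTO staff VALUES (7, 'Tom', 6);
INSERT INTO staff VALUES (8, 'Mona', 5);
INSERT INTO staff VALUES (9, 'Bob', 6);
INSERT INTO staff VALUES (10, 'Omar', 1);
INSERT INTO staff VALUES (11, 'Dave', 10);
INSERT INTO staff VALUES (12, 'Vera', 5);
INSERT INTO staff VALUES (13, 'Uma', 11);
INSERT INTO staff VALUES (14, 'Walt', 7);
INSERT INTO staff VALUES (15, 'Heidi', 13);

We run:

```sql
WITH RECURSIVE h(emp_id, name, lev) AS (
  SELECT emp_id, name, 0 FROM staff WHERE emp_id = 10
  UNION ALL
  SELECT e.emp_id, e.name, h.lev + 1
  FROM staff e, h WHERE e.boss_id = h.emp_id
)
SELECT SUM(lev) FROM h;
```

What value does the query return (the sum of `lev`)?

6

Base: emp_id=10 (Omar) at lev 0.
Iteration 1: rows with boss_id in {10} -> Dave (id 11, lev 1).
Iteration 2: rows with boss_id in {11} -> Uma (id 13, lev 2).
Iteration 3: rows with boss_id in {13} -> Heidi (id 15, lev 3).
Iteration 4: no rows with boss_id in {15}; recursion stops.
SUM(lev) = 0 + 1 + 2 + 3 = 6.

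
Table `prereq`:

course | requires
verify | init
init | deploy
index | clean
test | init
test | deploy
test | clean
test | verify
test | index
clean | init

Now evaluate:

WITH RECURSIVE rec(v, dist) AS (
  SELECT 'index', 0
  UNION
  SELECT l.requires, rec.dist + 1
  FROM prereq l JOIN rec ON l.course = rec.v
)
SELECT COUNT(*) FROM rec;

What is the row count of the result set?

4

Base: (index, dist=0).
Iteration 1: edges from {index} -> (clean, dist=1).
Iteration 2: edges from {clean} -> (init, dist=2).
Iteration 3: edges from {init} -> (deploy, dist=3).
Iteration 4: no outgoing edges from {deploy}; recursion stops.
Total rows emitted: 4.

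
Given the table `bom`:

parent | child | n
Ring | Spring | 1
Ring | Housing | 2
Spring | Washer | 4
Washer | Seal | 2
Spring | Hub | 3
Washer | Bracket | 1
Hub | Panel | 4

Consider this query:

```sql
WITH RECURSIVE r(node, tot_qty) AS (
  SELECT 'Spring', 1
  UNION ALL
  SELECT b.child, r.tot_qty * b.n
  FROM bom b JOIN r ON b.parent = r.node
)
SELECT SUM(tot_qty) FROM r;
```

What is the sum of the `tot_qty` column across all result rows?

Base: (Spring, tot_qty=1).
Iteration 1: components of {Spring} -> Hub = 1*3 = 3, Washer = 1*4 = 4.
Iteration 2: components of {Hub,Washer} -> Bracket = 4*1 = 4, Panel = 3*4 = 12, Seal = 4*2 = 8.
Iteration 3: no further components; recursion stops.
SUM(tot_qty) = 1 + 4 + 3 + 8 + 4 + 12 = 32.

32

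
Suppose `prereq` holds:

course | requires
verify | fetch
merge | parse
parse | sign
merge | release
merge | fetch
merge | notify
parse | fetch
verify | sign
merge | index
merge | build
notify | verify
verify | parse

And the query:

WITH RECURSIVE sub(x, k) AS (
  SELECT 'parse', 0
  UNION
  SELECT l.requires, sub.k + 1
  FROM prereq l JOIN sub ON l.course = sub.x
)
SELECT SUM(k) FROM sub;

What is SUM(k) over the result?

2

Base: (parse, k=0).
Iteration 1: edges from {parse} -> (fetch, k=1), (sign, k=1).
Iteration 2: no outgoing edges from {fetch,sign}; recursion stops.
SUM(k) = 0 + 1 + 1 = 2.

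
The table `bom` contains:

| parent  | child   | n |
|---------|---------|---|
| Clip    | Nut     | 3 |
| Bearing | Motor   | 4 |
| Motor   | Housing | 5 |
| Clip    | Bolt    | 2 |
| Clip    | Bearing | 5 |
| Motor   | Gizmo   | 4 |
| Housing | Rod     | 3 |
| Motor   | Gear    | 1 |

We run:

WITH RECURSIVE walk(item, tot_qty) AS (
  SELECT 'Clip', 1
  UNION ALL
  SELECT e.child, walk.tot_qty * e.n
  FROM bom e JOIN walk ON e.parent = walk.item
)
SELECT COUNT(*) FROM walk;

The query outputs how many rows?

9

Base: (Clip, tot_qty=1).
Iteration 1: components of {Clip} -> Bearing = 1*5 = 5, Bolt = 1*2 = 2, Nut = 1*3 = 3.
Iteration 2: components of {Bearing,Bolt,Nut} -> Motor = 5*4 = 20.
Iteration 3: components of {Motor} -> Gear = 20*1 = 20, Gizmo = 20*4 = 80, Housing = 20*5 = 100.
Iteration 4: components of {Gear,Gizmo,Housing} -> Rod = 100*3 = 300.
Iteration 5: no further components; recursion stops.
Total rows emitted: 9.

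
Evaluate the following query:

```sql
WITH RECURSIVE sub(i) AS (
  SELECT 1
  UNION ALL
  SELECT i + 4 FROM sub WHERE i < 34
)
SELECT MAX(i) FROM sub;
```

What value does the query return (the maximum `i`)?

Base: i=1.
Iteration 1: 1 < 34 holds -> i = 1 + 4 = 5.
Iteration 2: 5 < 34 holds -> i = 5 + 4 = 9.
Iteration 3: 9 < 34 holds -> i = 9 + 4 = 13.
Iteration 4: 13 < 34 holds -> i = 13 + 4 = 17.
Iteration 5: 17 < 34 holds -> i = 17 + 4 = 21.
Iteration 6: 21 < 34 holds -> i = 21 + 4 = 25.
Iteration 7: 25 < 34 holds -> i = 25 + 4 = 29.
Iteration 8: 29 < 34 holds -> i = 29 + 4 = 33.
Iteration 9: 33 < 34 holds -> i = 33 + 4 = 37.
Iteration 10: 37 < 34 fails; recursion stops.
i values: 1, 5, 9, 13, 17, 21, 25, 29, 33, 37; the maximum is 37.

37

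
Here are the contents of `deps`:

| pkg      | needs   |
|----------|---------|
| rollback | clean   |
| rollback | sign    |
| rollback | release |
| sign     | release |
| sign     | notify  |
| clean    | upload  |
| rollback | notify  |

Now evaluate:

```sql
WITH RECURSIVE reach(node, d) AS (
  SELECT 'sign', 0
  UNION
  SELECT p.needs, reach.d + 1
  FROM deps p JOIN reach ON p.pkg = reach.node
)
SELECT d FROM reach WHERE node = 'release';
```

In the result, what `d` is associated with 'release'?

1

Base: (sign, d=0).
Iteration 1: edges from {sign} -> (notify, d=1), (release, d=1).
Iteration 2: no outgoing edges from {notify,release}; recursion stops.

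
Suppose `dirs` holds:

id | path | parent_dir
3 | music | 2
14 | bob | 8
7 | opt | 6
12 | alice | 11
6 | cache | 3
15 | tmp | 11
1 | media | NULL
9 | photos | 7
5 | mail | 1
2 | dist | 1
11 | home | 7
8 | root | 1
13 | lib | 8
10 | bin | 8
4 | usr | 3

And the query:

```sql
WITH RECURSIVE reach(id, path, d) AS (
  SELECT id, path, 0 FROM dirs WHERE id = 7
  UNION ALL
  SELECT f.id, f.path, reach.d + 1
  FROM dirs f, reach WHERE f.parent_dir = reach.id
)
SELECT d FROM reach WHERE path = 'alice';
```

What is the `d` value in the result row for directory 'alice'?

2

Base: id=7 (opt) at d 0.
Iteration 1: rows with parent_dir in {7} -> photos (id 9, d 1), home (id 11, d 1).
Iteration 2: rows with parent_dir in {9,11} -> alice (id 12, d 2), tmp (id 15, d 2).
Iteration 3: no rows with parent_dir in {12,15}; recursion stops.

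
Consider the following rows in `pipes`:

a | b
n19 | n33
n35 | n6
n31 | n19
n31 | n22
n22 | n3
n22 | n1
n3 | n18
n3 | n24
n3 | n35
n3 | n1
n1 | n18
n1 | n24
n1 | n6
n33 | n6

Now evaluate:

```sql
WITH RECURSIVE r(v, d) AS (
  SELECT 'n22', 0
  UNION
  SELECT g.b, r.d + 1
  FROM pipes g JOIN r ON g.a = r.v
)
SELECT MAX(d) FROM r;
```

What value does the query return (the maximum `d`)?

3

Base: (n22, d=0).
Iteration 1: edges from {n22} -> (n1, d=1), (n3, d=1).
Iteration 2: edges from {n1,n3} -> (n1, d=2), (n18, d=2), (n24, d=2), (n35, d=2), (n6, d=2). [UNION drops 2 duplicate row(s)]
Iteration 3: edges from {n1,n18,n24,n35,n6} -> (n18, d=3), (n24, d=3), (n6, d=3). [UNION drops 1 duplicate row(s)]
Iteration 4: no outgoing edges from {n18,n24,n6}; recursion stops.
d values: 0, 1, 1, 2, 2, 2, 2, 2, 3, 3, 3; the maximum is 3.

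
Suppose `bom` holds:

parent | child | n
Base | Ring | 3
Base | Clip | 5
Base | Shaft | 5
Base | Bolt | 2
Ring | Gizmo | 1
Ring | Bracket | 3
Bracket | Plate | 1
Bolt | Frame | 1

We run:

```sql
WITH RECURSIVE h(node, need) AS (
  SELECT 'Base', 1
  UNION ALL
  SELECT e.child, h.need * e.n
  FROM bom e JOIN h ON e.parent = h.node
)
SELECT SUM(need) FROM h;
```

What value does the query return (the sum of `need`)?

Base: (Base, need=1).
Iteration 1: components of {Base} -> Bolt = 1*2 = 2, Clip = 1*5 = 5, Ring = 1*3 = 3, Shaft = 1*5 = 5.
Iteration 2: components of {Bolt,Clip,Ring,Shaft} -> Bracket = 3*3 = 9, Frame = 2*1 = 2, Gizmo = 3*1 = 3.
Iteration 3: components of {Bracket,Frame,Gizmo} -> Plate = 9*1 = 9.
Iteration 4: no further components; recursion stops.
SUM(need) = 1 + 3 + 5 + 5 + 2 + 3 + 9 + 2 + 9 = 39.

39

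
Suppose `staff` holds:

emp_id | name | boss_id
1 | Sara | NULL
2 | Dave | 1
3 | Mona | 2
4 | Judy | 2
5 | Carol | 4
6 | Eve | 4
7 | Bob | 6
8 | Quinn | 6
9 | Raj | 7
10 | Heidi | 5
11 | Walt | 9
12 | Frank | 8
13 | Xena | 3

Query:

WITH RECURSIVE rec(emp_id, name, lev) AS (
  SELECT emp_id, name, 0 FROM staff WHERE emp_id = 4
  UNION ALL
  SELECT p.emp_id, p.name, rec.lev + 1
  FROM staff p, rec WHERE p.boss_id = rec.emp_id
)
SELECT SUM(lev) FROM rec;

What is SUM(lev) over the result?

18

Base: emp_id=4 (Judy) at lev 0.
Iteration 1: rows with boss_id in {4} -> Carol (id 5, lev 1), Eve (id 6, lev 1).
Iteration 2: rows with boss_id in {5,6} -> Bob (id 7, lev 2), Quinn (id 8, lev 2), Heidi (id 10, lev 2).
Iteration 3: rows with boss_id in {7,8,10} -> Raj (id 9, lev 3), Frank (id 12, lev 3).
Iteration 4: rows with boss_id in {9,12} -> Walt (id 11, lev 4).
Iteration 5: no rows with boss_id in {11}; recursion stops.
SUM(lev) = 0 + 1 + 1 + 2 + 2 + 2 + 3 + 3 + 4 = 18.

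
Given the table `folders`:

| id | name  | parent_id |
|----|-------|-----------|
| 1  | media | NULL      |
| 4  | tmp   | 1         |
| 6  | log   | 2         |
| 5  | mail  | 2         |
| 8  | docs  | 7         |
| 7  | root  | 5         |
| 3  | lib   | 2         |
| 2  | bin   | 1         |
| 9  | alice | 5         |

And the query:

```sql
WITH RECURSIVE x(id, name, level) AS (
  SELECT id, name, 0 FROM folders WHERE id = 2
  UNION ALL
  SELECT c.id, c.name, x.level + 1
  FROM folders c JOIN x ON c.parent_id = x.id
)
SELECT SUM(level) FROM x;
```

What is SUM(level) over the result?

Base: id=2 (bin) at level 0.
Iteration 1: rows with parent_id in {2} -> lib (id 3, level 1), mail (id 5, level 1), log (id 6, level 1).
Iteration 2: rows with parent_id in {3,5,6} -> root (id 7, level 2), alice (id 9, level 2).
Iteration 3: rows with parent_id in {7,9} -> docs (id 8, level 3).
Iteration 4: no rows with parent_id in {8}; recursion stops.
SUM(level) = 0 + 1 + 1 + 1 + 2 + 2 + 3 = 10.

10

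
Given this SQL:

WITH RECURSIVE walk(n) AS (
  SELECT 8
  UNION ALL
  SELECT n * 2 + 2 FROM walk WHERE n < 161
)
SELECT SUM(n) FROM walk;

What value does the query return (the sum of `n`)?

Base: n=8.
Iteration 1: 8 < 161 holds -> n = 8 * 2 + 2 = 18.
Iteration 2: 18 < 161 holds -> n = 18 * 2 + 2 = 38.
Iteration 3: 38 < 161 holds -> n = 38 * 2 + 2 = 78.
Iteration 4: 78 < 161 holds -> n = 78 * 2 + 2 = 158.
Iteration 5: 158 < 161 holds -> n = 158 * 2 + 2 = 318.
Iteration 6: 318 < 161 fails; recursion stops.
SUM(n) = 8 + 18 + 38 + 78 + 158 + 318 = 618.

618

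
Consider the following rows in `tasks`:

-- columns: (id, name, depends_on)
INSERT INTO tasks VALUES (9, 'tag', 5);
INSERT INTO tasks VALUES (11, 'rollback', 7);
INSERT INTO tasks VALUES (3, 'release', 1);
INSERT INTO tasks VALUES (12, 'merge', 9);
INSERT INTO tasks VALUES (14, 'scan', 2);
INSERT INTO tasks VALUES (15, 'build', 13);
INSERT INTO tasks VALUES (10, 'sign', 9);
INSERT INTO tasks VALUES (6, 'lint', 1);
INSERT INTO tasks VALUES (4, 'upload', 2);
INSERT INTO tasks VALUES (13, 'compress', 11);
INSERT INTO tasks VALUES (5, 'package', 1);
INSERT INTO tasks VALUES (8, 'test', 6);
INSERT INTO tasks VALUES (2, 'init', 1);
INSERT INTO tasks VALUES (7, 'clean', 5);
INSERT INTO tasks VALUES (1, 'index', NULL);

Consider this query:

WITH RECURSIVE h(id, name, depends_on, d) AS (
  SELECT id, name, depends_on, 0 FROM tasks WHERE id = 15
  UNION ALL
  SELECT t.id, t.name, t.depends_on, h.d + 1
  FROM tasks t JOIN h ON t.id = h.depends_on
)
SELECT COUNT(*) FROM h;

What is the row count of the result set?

Base: id=15 (build), depends_on=13, d 0.
Iteration 1: join on id=13 -> compress (id 13, depends_on=11, d 1).
Iteration 2: join on id=11 -> rollback (id 11, depends_on=7, d 2).
Iteration 3: join on id=7 -> clean (id 7, depends_on=5, d 3).
Iteration 4: join on id=5 -> package (id 5, depends_on=1, d 4).
Iteration 5: join on id=1 -> index (id 1, depends_on=NULL, d 5).
Iteration 6: depends_on is NULL; no match; recursion stops.
Total rows emitted: 6.

6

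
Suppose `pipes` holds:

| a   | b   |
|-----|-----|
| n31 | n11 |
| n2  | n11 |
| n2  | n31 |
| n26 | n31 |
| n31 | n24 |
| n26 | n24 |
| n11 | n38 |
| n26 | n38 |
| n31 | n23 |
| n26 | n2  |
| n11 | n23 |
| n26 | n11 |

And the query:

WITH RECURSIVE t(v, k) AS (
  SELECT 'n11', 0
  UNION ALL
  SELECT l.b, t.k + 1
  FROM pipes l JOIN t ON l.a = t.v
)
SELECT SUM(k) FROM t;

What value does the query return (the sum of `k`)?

2

Base: (n11, k=0).
Iteration 1: edges from {n11} -> (n23, k=1), (n38, k=1).
Iteration 2: no outgoing edges from {n23,n38}; recursion stops.
SUM(k) = 0 + 1 + 1 = 2.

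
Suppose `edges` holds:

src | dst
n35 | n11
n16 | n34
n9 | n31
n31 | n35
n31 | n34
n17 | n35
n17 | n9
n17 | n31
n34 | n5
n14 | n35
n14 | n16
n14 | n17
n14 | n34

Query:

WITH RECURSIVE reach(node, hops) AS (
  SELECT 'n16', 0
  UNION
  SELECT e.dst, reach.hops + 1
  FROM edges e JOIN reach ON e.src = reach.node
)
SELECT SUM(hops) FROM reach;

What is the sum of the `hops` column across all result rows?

3

Base: (n16, hops=0).
Iteration 1: edges from {n16} -> (n34, hops=1).
Iteration 2: edges from {n34} -> (n5, hops=2).
Iteration 3: no outgoing edges from {n5}; recursion stops.
SUM(hops) = 0 + 1 + 2 = 3.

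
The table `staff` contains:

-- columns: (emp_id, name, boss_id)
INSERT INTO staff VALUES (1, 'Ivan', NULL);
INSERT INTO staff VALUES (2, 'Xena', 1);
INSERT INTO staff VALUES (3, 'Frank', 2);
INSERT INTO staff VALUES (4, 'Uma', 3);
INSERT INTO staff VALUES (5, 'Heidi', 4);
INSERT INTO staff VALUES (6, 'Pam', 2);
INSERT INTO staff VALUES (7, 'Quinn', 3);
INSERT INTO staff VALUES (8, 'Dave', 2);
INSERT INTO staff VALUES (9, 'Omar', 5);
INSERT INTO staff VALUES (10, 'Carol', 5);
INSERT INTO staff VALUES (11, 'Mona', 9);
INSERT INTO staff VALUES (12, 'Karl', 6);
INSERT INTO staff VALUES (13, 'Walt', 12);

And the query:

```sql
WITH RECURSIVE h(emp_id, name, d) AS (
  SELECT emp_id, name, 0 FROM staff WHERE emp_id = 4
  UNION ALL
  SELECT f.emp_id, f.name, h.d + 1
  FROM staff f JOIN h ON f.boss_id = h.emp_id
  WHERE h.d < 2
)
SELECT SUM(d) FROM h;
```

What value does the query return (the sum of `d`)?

5

Base: emp_id=4 (Uma) at d 0.
Iteration 1: rows with boss_id in {4} -> Heidi (id 5, d 1).
Iteration 2: rows with boss_id in {5} -> Omar (id 9, d 2), Carol (id 10, d 2).
Iteration 3: d < 2 fails for all current rows; recursion stops.
SUM(d) = 0 + 1 + 2 + 2 = 5.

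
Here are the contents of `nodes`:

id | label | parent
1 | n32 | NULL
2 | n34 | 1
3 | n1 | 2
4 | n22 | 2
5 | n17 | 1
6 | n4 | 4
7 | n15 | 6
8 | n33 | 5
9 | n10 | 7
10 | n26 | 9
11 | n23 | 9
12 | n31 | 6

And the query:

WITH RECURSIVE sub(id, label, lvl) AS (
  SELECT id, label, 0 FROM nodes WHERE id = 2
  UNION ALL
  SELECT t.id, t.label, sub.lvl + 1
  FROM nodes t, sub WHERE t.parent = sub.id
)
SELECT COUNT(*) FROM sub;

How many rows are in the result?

9

Base: id=2 (n34) at lvl 0.
Iteration 1: rows with parent in {2} -> n1 (id 3, lvl 1), n22 (id 4, lvl 1).
Iteration 2: rows with parent in {3,4} -> n4 (id 6, lvl 2).
Iteration 3: rows with parent in {6} -> n15 (id 7, lvl 3), n31 (id 12, lvl 3).
Iteration 4: rows with parent in {7,12} -> n10 (id 9, lvl 4).
Iteration 5: rows with parent in {9} -> n26 (id 10, lvl 5), n23 (id 11, lvl 5).
Iteration 6: no rows with parent in {10,11}; recursion stops.
Total rows emitted: 9.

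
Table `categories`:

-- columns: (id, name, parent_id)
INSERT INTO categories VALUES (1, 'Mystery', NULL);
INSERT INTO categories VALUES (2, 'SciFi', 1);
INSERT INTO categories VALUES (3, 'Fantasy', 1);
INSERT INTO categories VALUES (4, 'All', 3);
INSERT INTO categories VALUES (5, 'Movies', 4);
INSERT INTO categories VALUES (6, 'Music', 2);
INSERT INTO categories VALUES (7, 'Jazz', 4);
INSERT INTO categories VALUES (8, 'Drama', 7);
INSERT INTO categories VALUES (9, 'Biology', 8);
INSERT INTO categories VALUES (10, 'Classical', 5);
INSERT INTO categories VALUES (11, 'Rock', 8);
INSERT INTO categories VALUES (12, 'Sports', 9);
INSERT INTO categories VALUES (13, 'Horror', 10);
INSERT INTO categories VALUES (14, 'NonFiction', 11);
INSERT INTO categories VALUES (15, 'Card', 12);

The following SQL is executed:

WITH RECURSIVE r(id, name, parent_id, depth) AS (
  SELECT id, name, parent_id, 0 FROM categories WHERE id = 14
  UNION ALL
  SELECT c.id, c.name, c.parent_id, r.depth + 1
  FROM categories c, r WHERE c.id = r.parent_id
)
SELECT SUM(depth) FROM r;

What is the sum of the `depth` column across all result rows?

21

Base: id=14 (NonFiction), parent_id=11, depth 0.
Iteration 1: join on id=11 -> Rock (id 11, parent_id=8, depth 1).
Iteration 2: join on id=8 -> Drama (id 8, parent_id=7, depth 2).
Iteration 3: join on id=7 -> Jazz (id 7, parent_id=4, depth 3).
Iteration 4: join on id=4 -> All (id 4, parent_id=3, depth 4).
Iteration 5: join on id=3 -> Fantasy (id 3, parent_id=1, depth 5).
Iteration 6: join on id=1 -> Mystery (id 1, parent_id=NULL, depth 6).
Iteration 7: parent_id is NULL; no match; recursion stops.
SUM(depth) = 0 + 1 + 2 + 3 + 4 + 5 + 6 = 21.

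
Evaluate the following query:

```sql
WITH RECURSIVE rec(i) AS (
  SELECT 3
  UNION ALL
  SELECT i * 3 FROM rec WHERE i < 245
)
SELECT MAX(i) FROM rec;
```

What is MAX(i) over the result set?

Base: i=3.
Iteration 1: 3 < 245 holds -> i = 3 * 3 = 9.
Iteration 2: 9 < 245 holds -> i = 9 * 3 = 27.
Iteration 3: 27 < 245 holds -> i = 27 * 3 = 81.
Iteration 4: 81 < 245 holds -> i = 81 * 3 = 243.
Iteration 5: 243 < 245 holds -> i = 243 * 3 = 729.
Iteration 6: 729 < 245 fails; recursion stops.
i values: 3, 9, 27, 81, 243, 729; the maximum is 729.

729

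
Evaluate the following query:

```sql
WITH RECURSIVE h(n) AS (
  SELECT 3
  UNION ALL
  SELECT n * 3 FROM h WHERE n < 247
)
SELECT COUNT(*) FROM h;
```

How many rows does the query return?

Base: n=3.
Iteration 1: 3 < 247 holds -> n = 3 * 3 = 9.
Iteration 2: 9 < 247 holds -> n = 9 * 3 = 27.
Iteration 3: 27 < 247 holds -> n = 27 * 3 = 81.
Iteration 4: 81 < 247 holds -> n = 81 * 3 = 243.
Iteration 5: 243 < 247 holds -> n = 243 * 3 = 729.
Iteration 6: 729 < 247 fails; recursion stops.
Total rows emitted: 6.

6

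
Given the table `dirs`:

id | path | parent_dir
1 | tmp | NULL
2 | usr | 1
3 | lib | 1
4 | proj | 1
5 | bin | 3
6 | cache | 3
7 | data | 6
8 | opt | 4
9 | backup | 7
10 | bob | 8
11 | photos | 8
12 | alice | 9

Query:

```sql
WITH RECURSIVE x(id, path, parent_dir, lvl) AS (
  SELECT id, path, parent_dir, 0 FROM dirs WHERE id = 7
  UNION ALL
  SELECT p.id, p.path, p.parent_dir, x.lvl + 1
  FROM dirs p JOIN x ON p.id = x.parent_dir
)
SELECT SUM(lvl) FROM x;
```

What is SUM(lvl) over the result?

6

Base: id=7 (data), parent_dir=6, lvl 0.
Iteration 1: join on id=6 -> cache (id 6, parent_dir=3, lvl 1).
Iteration 2: join on id=3 -> lib (id 3, parent_dir=1, lvl 2).
Iteration 3: join on id=1 -> tmp (id 1, parent_dir=NULL, lvl 3).
Iteration 4: parent_dir is NULL; no match; recursion stops.
SUM(lvl) = 0 + 1 + 2 + 3 = 6.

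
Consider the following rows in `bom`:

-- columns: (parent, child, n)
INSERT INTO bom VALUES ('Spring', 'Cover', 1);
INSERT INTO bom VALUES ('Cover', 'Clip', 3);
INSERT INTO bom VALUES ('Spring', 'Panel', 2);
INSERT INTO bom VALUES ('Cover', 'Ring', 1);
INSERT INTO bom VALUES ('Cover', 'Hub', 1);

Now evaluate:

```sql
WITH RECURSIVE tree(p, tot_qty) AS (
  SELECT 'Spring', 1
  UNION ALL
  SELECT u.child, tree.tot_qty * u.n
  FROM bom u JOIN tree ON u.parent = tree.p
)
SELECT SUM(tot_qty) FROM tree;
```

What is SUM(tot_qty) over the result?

Base: (Spring, tot_qty=1).
Iteration 1: components of {Spring} -> Cover = 1*1 = 1, Panel = 1*2 = 2.
Iteration 2: components of {Cover,Panel} -> Clip = 1*3 = 3, Hub = 1*1 = 1, Ring = 1*1 = 1.
Iteration 3: no further components; recursion stops.
SUM(tot_qty) = 1 + 1 + 2 + 3 + 1 + 1 = 9.

9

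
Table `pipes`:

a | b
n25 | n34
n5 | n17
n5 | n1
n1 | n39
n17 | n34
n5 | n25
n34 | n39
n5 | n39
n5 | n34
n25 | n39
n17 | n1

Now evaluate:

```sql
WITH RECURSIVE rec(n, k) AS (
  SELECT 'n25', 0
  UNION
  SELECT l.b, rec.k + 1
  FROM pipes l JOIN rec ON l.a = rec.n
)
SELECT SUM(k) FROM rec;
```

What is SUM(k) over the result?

Base: (n25, k=0).
Iteration 1: edges from {n25} -> (n34, k=1), (n39, k=1).
Iteration 2: edges from {n34,n39} -> (n39, k=2).
Iteration 3: no outgoing edges from {n39}; recursion stops.
SUM(k) = 0 + 1 + 1 + 2 = 4.

4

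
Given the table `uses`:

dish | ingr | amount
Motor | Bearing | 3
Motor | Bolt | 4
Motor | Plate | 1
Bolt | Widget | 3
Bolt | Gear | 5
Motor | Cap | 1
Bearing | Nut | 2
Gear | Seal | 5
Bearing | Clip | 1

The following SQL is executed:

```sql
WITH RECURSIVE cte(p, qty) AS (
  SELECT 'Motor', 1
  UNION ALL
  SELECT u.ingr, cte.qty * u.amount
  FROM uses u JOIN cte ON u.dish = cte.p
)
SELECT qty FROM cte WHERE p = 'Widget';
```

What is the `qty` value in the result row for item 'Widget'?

Base: (Motor, qty=1).
Iteration 1: components of {Motor} -> Bearing = 1*3 = 3, Bolt = 1*4 = 4, Cap = 1*1 = 1, Plate = 1*1 = 1.
Iteration 2: components of {Bearing,Bolt,Cap,Plate} -> Clip = 3*1 = 3, Gear = 4*5 = 20, Nut = 3*2 = 6, Widget = 4*3 = 12.
Iteration 3: components of {Clip,Gear,Nut,Widget} -> Seal = 20*5 = 100.
Iteration 4: no further components; recursion stops.

12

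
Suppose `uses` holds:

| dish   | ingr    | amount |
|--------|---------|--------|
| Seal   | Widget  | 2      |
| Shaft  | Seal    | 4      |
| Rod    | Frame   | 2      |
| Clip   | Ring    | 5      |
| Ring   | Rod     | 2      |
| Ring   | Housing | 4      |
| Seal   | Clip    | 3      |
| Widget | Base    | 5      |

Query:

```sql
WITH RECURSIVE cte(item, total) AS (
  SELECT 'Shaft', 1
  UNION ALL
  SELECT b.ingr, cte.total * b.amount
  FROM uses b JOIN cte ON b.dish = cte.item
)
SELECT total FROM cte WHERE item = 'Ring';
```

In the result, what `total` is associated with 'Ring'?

Base: (Shaft, total=1).
Iteration 1: components of {Shaft} -> Seal = 1*4 = 4.
Iteration 2: components of {Seal} -> Clip = 4*3 = 12, Widget = 4*2 = 8.
Iteration 3: components of {Clip,Widget} -> Base = 8*5 = 40, Ring = 12*5 = 60.
Iteration 4: components of {Base,Ring} -> Housing = 60*4 = 240, Rod = 60*2 = 120.
Iteration 5: components of {Housing,Rod} -> Frame = 120*2 = 240.
Iteration 6: no further components; recursion stops.

60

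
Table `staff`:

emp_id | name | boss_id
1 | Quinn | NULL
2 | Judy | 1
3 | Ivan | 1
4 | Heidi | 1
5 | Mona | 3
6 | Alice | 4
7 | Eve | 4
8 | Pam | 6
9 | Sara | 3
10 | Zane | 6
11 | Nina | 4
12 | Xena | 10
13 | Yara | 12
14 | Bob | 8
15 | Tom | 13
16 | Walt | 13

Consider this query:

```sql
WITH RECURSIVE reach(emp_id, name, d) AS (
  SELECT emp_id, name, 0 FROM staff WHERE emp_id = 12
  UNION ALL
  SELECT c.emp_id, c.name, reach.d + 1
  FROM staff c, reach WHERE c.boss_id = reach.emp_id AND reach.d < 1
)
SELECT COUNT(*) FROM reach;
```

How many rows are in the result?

Base: emp_id=12 (Xena) at d 0.
Iteration 1: rows with boss_id in {12} -> Yara (id 13, d 1).
Iteration 2: d < 1 fails for all current rows; recursion stops.
Total rows emitted: 2.

2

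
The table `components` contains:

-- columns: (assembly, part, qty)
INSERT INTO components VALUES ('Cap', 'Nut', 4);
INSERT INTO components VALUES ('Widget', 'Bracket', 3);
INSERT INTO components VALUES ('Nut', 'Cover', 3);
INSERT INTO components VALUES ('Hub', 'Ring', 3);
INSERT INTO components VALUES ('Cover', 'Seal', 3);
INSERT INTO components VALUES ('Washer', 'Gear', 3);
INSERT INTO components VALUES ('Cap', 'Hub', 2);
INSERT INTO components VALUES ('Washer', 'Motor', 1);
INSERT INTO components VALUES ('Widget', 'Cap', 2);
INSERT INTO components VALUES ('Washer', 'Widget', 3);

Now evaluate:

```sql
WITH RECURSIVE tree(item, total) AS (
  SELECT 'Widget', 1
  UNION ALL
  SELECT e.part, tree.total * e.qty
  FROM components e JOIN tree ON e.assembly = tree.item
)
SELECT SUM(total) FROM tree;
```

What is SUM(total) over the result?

126

Base: (Widget, total=1).
Iteration 1: components of {Widget} -> Bracket = 1*3 = 3, Cap = 1*2 = 2.
Iteration 2: components of {Bracket,Cap} -> Hub = 2*2 = 4, Nut = 2*4 = 8.
Iteration 3: components of {Hub,Nut} -> Cover = 8*3 = 24, Ring = 4*3 = 12.
Iteration 4: components of {Cover,Ring} -> Seal = 24*3 = 72.
Iteration 5: no further components; recursion stops.
SUM(total) = 1 + 3 + 2 + 4 + 8 + 12 + 24 + 72 = 126.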